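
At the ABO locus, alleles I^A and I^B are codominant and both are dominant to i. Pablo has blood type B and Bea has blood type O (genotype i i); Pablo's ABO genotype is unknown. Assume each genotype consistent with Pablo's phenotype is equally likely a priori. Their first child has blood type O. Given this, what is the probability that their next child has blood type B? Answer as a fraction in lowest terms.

1/2

Possible genotypes: Pablo ∈ {I^B I^B, I^B i}; Bea ∈ {i i}.
Weight each parental genotype pair by prior × P(type-O child):
  I^B i × i i: posterior weight 1; P(next child type B) = 1/2.
Weighted sum = 1/2.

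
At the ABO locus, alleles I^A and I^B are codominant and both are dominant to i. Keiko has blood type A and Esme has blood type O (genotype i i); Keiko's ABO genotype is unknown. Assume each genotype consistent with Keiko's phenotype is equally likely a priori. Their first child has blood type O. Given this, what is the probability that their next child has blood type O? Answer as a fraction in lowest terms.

Possible genotypes: Keiko ∈ {I^A I^A, I^A i}; Esme ∈ {i i}.
Weight each parental genotype pair by prior × P(type-O child):
  I^A i × i i: posterior weight 1; P(next child type O) = 1/2.
Weighted sum = 1/2.

1/2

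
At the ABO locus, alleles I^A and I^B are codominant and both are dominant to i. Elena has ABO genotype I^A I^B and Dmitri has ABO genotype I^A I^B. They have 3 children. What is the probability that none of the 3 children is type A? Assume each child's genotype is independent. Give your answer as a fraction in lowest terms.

ABO cross I^A I^B × I^A I^B → 1/4 A, 1/4 B, 1/2 AB.
So P(type A) = 1/4 per child.
P(not type A) = 3/4 for one child; (3/4)^3 = 27/64.

27/64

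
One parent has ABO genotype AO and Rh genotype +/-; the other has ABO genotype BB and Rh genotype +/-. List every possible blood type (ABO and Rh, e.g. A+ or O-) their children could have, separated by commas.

Gametes from AO × BB give offspring ABO genotypes AB, BO, i.e. phenotypes B, AB.
Rh cross +/- × +/- → phenotypes Rh+, Rh-.
Combining independently: B+, B-, AB+, AB-.

B+, B-, AB+, AB-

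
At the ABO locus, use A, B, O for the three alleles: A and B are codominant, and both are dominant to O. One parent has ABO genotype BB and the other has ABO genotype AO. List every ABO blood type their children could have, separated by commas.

B, AB

Gametes from BB × AO give offspring ABO genotypes AB, BO, i.e. phenotypes B, AB.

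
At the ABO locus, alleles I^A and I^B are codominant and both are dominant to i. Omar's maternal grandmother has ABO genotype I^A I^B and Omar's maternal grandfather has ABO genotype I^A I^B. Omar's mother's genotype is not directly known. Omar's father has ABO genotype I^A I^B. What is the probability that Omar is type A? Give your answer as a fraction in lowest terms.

1/4

Omar's mother's ABO genotype from I^A I^B × I^A I^B: 1/4 I^A I^A, 1/2 I^A I^B, 1/4 I^B I^B.
Crossing each possibility with the father I^A I^B and summing P(type A): 1/4·1/2 + 1/2·1/4 + 1/4·0 = 1/4.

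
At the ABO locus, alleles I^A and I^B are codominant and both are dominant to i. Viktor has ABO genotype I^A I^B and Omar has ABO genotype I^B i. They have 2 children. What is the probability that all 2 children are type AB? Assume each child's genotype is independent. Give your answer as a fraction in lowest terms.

1/16

ABO cross I^A I^B × I^B i → 1/4 A, 1/2 B, 1/4 AB.
So P(type AB) = 1/4 per child.
All 2 independent: (1/4)^2 = 1/16.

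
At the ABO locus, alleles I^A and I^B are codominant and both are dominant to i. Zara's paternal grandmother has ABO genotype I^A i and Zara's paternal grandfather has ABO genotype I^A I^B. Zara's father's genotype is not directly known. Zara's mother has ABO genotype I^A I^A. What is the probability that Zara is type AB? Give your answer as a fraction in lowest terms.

Zara's father's ABO genotype from I^A i × I^A I^B: 1/4 I^A I^A, 1/4 I^A I^B, 1/4 I^A i, 1/4 I^B i.
Crossing each possibility with the mother I^A I^A and summing P(type AB): 1/4·0 + 1/4·1/2 + 1/4·0 + 1/4·1/2 = 1/4.

1/4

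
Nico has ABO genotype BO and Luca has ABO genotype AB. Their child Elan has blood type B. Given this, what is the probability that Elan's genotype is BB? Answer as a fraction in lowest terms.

Cross BO × AB → 1/4 AB, 1/4 AO, 1/4 BB, 1/4 BO.
Type-B genotypes among offspring: BB (1/4), BO (1/4); total 1/2.
P(BB | type B) = (1/4) / (1/2) = 1/2.

1/2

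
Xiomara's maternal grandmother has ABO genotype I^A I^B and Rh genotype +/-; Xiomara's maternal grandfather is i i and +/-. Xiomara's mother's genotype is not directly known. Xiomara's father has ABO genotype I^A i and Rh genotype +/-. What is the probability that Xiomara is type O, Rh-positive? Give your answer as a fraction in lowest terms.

Xiomara's mother's ABO genotype from I^A I^B × i i: 1/2 I^A i, 1/2 I^B i.
Crossing each possibility with the father I^A i and summing P(type O): 1/2·1/4 + 1/2·1/4 = 1/4.
Similarly for Rh via the mother's Rh distribution: P(Rh+) = 3/4.
Independent loci: 1/4 × 3/4 = 3/16.

3/16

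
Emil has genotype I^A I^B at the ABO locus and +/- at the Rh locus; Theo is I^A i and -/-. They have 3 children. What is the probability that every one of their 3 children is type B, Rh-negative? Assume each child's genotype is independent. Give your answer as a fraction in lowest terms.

1/512

ABO cross I^A I^B × I^A i → 1/2 A, 1/4 B, 1/4 AB.
Rh cross +/- × -/- → 1/2 Rh+, 1/2 Rh-; so P(type B, Rh-negative) = 1/4 × 1/2 = 1/8 per child.
All 3 independent: (1/8)^3 = 1/512.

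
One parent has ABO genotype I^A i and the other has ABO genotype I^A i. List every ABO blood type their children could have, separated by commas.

O, A

Gametes from I^A i × I^A i give offspring ABO genotypes I^A I^A, I^A i, i i, i.e. phenotypes O, A.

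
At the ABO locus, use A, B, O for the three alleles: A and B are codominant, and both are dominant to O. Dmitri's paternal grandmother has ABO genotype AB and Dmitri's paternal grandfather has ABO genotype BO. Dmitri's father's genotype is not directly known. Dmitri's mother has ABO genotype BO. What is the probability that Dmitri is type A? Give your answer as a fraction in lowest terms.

1/8

Dmitri's father's ABO genotype from AB × BO: 1/4 AB, 1/4 AO, 1/4 BB, 1/4 BO.
Crossing each possibility with the mother BO and summing P(type A): 1/4·1/4 + 1/4·1/4 + 1/4·0 + 1/4·0 = 1/8.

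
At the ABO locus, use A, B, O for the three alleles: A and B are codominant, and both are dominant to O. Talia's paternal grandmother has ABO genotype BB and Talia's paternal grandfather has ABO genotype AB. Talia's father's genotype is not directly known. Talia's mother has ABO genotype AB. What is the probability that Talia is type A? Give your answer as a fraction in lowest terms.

Talia's father's ABO genotype from BB × AB: 1/2 AB, 1/2 BB.
Crossing each possibility with the mother AB and summing P(type A): 1/2·1/4 + 1/2·0 = 1/8.

1/8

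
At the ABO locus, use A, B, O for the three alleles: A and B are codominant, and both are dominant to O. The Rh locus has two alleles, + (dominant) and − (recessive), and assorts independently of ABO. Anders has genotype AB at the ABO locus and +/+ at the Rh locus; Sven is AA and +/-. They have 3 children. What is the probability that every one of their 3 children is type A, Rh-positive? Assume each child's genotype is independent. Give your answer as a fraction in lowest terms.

1/8

ABO cross AB × AA → 1/2 A, 1/2 AB.
Rh cross +/+ × +/- → 1 Rh+; so P(type A, Rh-positive) = 1/2 × 1 = 1/2 per child.
All 3 independent: (1/2)^3 = 1/8.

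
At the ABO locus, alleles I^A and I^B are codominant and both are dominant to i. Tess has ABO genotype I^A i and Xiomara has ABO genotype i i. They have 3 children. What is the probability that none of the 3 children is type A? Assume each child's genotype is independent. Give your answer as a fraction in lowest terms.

1/8

ABO cross I^A i × i i → 1/2 O, 1/2 A.
So P(type A) = 1/2 per child.
P(not type A) = 1/2 for one child; (1/2)^3 = 1/8.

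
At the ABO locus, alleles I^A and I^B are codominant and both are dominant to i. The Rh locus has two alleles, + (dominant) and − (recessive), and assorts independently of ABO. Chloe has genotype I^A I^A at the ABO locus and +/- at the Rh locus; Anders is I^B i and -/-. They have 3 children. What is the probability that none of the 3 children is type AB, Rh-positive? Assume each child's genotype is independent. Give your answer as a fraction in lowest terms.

27/64

ABO cross I^A I^A × I^B i → 1/2 A, 1/2 AB.
Rh cross +/- × -/- → 1/2 Rh+, 1/2 Rh-; so P(type AB, Rh-positive) = 1/2 × 1/2 = 1/4 per child.
P(not type AB, Rh-positive) = 3/4 for one child; (3/4)^3 = 27/64.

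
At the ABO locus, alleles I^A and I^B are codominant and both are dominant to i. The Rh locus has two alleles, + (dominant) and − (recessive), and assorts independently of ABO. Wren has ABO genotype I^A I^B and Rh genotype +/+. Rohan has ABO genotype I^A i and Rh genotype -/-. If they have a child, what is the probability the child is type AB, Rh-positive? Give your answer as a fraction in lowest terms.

1/4

ABO cross I^A I^B × I^A i → offspring phenotypes: 1/2 A, 1/4 B, 1/4 AB.
Rh cross +/+ × -/- → 1 Rh+.
Independent loci: P(type AB, Rh-positive) = 1/4 × 1 = 1/4.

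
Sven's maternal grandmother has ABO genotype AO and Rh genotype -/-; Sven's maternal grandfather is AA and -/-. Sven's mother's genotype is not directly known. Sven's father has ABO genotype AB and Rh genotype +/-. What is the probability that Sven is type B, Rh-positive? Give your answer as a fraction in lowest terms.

Sven's mother's ABO genotype from AO × AA: 1/2 AA, 1/2 AO.
Crossing each possibility with the father AB and summing P(type B): 1/2·0 + 1/2·1/4 = 1/8.
Similarly for Rh via the mother's Rh distribution: P(Rh+) = 1/2.
Independent loci: 1/8 × 1/2 = 1/16.

1/16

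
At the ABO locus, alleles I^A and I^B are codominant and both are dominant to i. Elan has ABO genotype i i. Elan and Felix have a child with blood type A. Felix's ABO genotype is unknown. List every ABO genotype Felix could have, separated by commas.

For each candidate genotype of Felix, check whether crossing it with i i can produce every observed child phenotype.
  I^A I^A → possible child types {A} ✓
  I^A I^B → possible child types {A, B} ✓
  I^A i → possible child types {O, A} ✓
  I^B I^B → possible child types {B} ✗
  I^B i → possible child types {O, B} ✗
  i i → possible child types {O} ✗

I^A I^A, I^A I^B, I^A i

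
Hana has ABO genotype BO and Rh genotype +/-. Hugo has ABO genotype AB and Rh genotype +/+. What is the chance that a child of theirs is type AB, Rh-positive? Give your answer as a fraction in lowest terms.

1/4

ABO cross BO × AB → offspring phenotypes: 1/4 A, 1/2 B, 1/4 AB.
Rh cross +/- × +/+ → 1 Rh+.
Independent loci: P(type AB, Rh-positive) = 1/4 × 1 = 1/4.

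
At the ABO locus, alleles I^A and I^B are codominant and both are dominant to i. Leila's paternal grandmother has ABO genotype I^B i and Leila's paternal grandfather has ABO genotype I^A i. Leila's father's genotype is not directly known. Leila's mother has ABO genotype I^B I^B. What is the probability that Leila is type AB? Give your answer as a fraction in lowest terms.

Leila's father's ABO genotype from I^B i × I^A i: 1/4 I^A I^B, 1/4 I^A i, 1/4 I^B i, 1/4 i i.
Crossing each possibility with the mother I^B I^B and summing P(type AB): 1/4·1/2 + 1/4·1/2 + 1/4·0 + 1/4·0 = 1/4.

1/4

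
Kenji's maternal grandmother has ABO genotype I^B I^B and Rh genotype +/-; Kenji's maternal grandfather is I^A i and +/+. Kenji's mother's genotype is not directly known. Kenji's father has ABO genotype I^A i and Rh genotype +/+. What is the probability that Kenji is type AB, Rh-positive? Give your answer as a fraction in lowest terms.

Kenji's mother's ABO genotype from I^B I^B × I^A i: 1/2 I^A I^B, 1/2 I^B i.
Crossing each possibility with the father I^A i and summing P(type AB): 1/2·1/4 + 1/2·1/4 = 1/4.
Similarly for Rh via the mother's Rh distribution: P(Rh+) = 1.
Independent loci: 1/4 × 1 = 1/4.

1/4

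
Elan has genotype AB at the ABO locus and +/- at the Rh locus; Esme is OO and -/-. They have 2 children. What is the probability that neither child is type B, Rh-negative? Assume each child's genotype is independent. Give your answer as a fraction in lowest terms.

9/16

ABO cross AB × OO → 1/2 A, 1/2 B.
Rh cross +/- × -/- → 1/2 Rh+, 1/2 Rh-; so P(type B, Rh-negative) = 1/2 × 1/2 = 1/4 per child.
P(not type B, Rh-negative) = 3/4 for one child; (3/4)^2 = 9/16.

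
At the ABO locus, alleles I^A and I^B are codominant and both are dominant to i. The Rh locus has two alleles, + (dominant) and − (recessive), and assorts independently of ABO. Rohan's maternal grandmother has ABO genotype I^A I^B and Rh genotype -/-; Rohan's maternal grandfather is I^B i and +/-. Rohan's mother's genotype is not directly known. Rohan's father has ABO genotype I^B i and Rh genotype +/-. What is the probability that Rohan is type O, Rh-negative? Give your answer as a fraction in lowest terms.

Rohan's mother's ABO genotype from I^A I^B × I^B i: 1/4 I^A I^B, 1/4 I^A i, 1/4 I^B I^B, 1/4 I^B i.
Crossing each possibility with the father I^B i and summing P(type O): 1/4·0 + 1/4·1/4 + 1/4·0 + 1/4·1/4 = 1/8.
Similarly for Rh via the mother's Rh distribution: P(Rh-) = 3/8.
Independent loci: 1/8 × 3/8 = 3/64.

3/64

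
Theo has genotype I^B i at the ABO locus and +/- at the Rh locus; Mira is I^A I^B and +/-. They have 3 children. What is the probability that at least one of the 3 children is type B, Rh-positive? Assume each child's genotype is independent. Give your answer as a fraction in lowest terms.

387/512

ABO cross I^B i × I^A I^B → 1/4 A, 1/2 B, 1/4 AB.
Rh cross +/- × +/- → 3/4 Rh+, 1/4 Rh-; so P(type B, Rh-positive) = 1/2 × 3/4 = 3/8 per child.
P(none) = (5/8)^3 = 125/512; P(at least one) = 1 − 125/512 = 387/512.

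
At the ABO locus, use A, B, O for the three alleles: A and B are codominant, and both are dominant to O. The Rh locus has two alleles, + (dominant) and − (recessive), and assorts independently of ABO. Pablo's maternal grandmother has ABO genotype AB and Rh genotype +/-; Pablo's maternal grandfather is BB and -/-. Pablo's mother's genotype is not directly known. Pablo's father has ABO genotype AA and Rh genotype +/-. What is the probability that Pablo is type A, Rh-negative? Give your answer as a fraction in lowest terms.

3/32

Pablo's mother's ABO genotype from AB × BB: 1/2 AB, 1/2 BB.
Crossing each possibility with the father AA and summing P(type A): 1/2·1/2 + 1/2·0 = 1/4.
Similarly for Rh via the mother's Rh distribution: P(Rh-) = 3/8.
Independent loci: 1/4 × 3/8 = 3/32.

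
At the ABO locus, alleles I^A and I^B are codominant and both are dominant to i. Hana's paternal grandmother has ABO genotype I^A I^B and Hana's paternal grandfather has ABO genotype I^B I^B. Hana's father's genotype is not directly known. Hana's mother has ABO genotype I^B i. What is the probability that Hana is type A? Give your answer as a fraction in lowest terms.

1/8

Hana's father's ABO genotype from I^A I^B × I^B I^B: 1/2 I^A I^B, 1/2 I^B I^B.
Crossing each possibility with the mother I^B i and summing P(type A): 1/2·1/4 + 1/2·0 = 1/8.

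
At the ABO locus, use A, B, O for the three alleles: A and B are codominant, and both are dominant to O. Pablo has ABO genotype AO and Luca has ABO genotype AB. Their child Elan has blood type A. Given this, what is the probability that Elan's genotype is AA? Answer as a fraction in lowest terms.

Cross AO × AB → 1/4 AA, 1/4 AB, 1/4 AO, 1/4 BO.
Type-A genotypes among offspring: AA (1/4), AO (1/4); total 1/2.
P(AA | type A) = (1/4) / (1/2) = 1/2.

1/2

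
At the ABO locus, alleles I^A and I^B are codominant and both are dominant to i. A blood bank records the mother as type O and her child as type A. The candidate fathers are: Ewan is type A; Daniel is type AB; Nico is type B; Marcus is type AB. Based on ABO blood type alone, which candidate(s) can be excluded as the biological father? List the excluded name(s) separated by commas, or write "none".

A candidate is excluded only if no genotype consistent with his phenotype could produce a type A child with a type O mother.
Nico (type B): no genotype consistent with that phenotype can produce a type-A child with a type-O mother.

Nico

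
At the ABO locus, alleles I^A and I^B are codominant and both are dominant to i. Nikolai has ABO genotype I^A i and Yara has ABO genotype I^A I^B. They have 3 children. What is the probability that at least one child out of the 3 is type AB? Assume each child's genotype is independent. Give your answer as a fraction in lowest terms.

37/64

ABO cross I^A i × I^A I^B → 1/2 A, 1/4 B, 1/4 AB.
So P(type AB) = 1/4 per child.
P(none) = (3/4)^3 = 27/64; P(at least one) = 1 − 27/64 = 37/64.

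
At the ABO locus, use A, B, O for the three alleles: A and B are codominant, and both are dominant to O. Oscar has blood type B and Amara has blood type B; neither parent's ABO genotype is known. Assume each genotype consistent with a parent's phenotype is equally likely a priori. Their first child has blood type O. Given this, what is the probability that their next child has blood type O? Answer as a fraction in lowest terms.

1/4

Possible genotypes: Oscar ∈ {BB, BO}; Amara ∈ {BB, BO}.
Weight each parental genotype pair by prior × P(type-O child):
  BO × BO: posterior weight 1; P(next child type O) = 1/4.
Weighted sum = 1/4.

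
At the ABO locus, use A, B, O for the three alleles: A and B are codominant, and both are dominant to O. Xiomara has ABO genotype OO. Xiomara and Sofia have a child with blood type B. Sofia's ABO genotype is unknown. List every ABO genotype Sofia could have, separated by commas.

AB, BB, BO

For each candidate genotype of Sofia, check whether crossing it with OO can produce every observed child phenotype.
  AA → possible child types {A} ✗
  AB → possible child types {A, B} ✓
  AO → possible child types {O, A} ✗
  BB → possible child types {B} ✓
  BO → possible child types {O, B} ✓
  OO → possible child types {O} ✗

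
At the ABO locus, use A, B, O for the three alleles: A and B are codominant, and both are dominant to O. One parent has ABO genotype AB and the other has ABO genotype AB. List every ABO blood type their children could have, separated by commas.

A, B, AB

Gametes from AB × AB give offspring ABO genotypes AA, AB, BB, i.e. phenotypes A, B, AB.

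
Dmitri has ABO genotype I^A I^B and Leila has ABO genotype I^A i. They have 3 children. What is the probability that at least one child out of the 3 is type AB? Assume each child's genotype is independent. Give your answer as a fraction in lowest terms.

37/64

ABO cross I^A I^B × I^A i → 1/2 A, 1/4 B, 1/4 AB.
So P(type AB) = 1/4 per child.
P(none) = (3/4)^3 = 27/64; P(at least one) = 1 − 27/64 = 37/64.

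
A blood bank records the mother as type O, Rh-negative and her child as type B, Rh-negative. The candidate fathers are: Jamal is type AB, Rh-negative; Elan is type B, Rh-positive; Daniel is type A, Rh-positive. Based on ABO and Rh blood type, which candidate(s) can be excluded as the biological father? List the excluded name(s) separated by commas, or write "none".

A candidate is excluded only if no genotype consistent with his phenotype could produce a type B, Rh-negative child with a type O, Rh-negative mother.
Daniel (type A, Rh+): no genotype consistent with that phenotype can produce a type-B Rh- child with a type-O mother.

Daniel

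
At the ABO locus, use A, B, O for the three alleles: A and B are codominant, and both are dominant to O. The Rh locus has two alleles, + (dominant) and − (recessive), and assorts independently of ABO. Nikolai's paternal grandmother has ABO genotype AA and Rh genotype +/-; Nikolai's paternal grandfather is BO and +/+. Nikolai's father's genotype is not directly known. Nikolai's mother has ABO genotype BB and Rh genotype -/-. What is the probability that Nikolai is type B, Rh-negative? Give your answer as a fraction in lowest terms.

Nikolai's father's ABO genotype from AA × BO: 1/2 AB, 1/2 AO.
Crossing each possibility with the mother BB and summing P(type B): 1/2·1/2 + 1/2·1/2 = 1/2.
Similarly for Rh via the father's Rh distribution: P(Rh-) = 1/4.
Independent loci: 1/2 × 1/4 = 1/8.

1/8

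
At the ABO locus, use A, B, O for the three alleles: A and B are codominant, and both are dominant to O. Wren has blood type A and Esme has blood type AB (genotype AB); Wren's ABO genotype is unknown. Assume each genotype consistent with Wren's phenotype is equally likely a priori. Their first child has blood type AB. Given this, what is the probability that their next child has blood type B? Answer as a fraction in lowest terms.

1/12

Possible genotypes: Wren ∈ {AA, AO}; Esme ∈ {AB}.
Weight each parental genotype pair by prior × P(type-AB child):
  AA × AB: posterior weight 2/3; P(next child type B) = 0.
  AO × AB: posterior weight 1/3; P(next child type B) = 1/4.
Weighted sum = 1/12.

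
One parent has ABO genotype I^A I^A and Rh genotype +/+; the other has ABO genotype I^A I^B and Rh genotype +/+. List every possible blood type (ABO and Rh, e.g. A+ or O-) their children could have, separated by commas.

Gametes from I^A I^A × I^A I^B give offspring ABO genotypes I^A I^A, I^A I^B, i.e. phenotypes A, AB.
Rh cross +/+ × +/+ → phenotypes Rh+.
Combining independently: A+, AB+.

A+, AB+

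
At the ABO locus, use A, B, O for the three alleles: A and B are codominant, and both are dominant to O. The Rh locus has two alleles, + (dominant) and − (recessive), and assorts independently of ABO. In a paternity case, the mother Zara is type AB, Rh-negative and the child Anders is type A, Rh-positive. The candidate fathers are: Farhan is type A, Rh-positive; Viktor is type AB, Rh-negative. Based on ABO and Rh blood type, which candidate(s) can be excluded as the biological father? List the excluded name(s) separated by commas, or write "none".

Viktor

A candidate is excluded only if no genotype consistent with his phenotype could produce a type A, Rh-positive child with a type AB, Rh-negative mother.
Viktor (type AB, Rh-): no genotype consistent with that phenotype can produce a type-A Rh+ child with a type-AB mother.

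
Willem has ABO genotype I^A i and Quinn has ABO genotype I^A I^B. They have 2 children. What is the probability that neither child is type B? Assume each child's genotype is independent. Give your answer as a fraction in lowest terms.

9/16

ABO cross I^A i × I^A I^B → 1/2 A, 1/4 B, 1/4 AB.
So P(type B) = 1/4 per child.
P(not type B) = 3/4 for one child; (3/4)^2 = 9/16.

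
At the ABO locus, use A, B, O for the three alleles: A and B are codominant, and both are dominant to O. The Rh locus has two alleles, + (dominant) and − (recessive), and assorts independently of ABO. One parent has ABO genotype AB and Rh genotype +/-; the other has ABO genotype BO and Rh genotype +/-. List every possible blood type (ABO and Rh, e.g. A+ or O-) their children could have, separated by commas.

Gametes from AB × BO give offspring ABO genotypes AB, AO, BB, BO, i.e. phenotypes A, B, AB.
Rh cross +/- × +/- → phenotypes Rh+, Rh-.
Combining independently: A+, A-, B+, B-, AB+, AB-.

A+, A-, B+, B-, AB+, AB-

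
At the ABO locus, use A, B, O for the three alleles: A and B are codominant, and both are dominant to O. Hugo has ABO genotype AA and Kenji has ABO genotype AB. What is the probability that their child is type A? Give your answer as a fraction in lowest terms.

1/2

ABO cross AA × AB → offspring phenotypes: 1/2 A, 1/2 AB.
So P(type A) = 1/2.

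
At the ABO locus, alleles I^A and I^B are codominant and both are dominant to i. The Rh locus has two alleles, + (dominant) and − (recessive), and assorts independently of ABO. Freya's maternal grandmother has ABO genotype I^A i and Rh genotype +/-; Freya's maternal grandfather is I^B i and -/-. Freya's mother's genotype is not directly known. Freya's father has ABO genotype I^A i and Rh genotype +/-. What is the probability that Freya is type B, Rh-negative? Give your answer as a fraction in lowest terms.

Freya's mother's ABO genotype from I^A i × I^B i: 1/4 I^A I^B, 1/4 I^A i, 1/4 I^B i, 1/4 i i.
Crossing each possibility with the father I^A i and summing P(type B): 1/4·1/4 + 1/4·0 + 1/4·1/4 + 1/4·0 = 1/8.
Similarly for Rh via the mother's Rh distribution: P(Rh-) = 3/8.
Independent loci: 1/8 × 3/8 = 3/64.

3/64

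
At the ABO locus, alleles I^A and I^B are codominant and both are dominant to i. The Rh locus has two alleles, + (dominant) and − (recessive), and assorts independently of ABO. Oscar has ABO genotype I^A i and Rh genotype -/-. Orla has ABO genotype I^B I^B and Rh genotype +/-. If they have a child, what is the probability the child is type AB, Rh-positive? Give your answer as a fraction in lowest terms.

ABO cross I^A i × I^B I^B → offspring phenotypes: 1/2 B, 1/2 AB.
Rh cross -/- × +/- → 1/2 Rh+, 1/2 Rh-.
Independent loci: P(type AB, Rh-positive) = 1/2 × 1/2 = 1/4.

1/4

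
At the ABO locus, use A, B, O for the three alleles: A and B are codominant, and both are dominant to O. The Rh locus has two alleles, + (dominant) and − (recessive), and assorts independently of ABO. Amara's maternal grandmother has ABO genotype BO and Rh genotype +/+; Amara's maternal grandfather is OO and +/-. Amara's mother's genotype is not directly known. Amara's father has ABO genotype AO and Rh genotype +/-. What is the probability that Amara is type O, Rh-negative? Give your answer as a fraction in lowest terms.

Amara's mother's ABO genotype from BO × OO: 1/2 BO, 1/2 OO.
Crossing each possibility with the father AO and summing P(type O): 1/2·1/4 + 1/2·1/2 = 3/8.
Similarly for Rh via the mother's Rh distribution: P(Rh-) = 1/8.
Independent loci: 3/8 × 1/8 = 3/64.

3/64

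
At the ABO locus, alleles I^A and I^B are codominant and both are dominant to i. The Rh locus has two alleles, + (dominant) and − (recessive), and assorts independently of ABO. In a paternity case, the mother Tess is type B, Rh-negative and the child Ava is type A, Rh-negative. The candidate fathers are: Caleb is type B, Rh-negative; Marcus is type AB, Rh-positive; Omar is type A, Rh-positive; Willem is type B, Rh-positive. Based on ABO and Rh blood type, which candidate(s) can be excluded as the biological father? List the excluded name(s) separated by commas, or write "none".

Caleb, Willem

A candidate is excluded only if no genotype consistent with his phenotype could produce a type A, Rh-negative child with a type B, Rh-negative mother.
Caleb (type B, Rh-): no genotype consistent with that phenotype can produce a type-A Rh- child with a type-B mother.
Willem (type B, Rh+): no genotype consistent with that phenotype can produce a type-A Rh- child with a type-B mother.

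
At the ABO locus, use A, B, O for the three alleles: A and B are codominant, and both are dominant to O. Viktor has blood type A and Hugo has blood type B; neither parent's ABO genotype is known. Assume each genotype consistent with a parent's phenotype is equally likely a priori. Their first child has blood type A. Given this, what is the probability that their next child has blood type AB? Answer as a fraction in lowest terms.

Possible genotypes: Viktor ∈ {AA, AO}; Hugo ∈ {BB, BO}.
Weight each parental genotype pair by prior × P(type-A child):
  AA × BO: posterior weight 2/3; P(next child type AB) = 1/2.
  AO × BO: posterior weight 1/3; P(next child type AB) = 1/4.
Weighted sum = 5/12.

5/12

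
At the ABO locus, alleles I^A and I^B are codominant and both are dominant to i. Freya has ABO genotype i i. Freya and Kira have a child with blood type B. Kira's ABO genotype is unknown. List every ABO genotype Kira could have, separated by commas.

For each candidate genotype of Kira, check whether crossing it with i i can produce every observed child phenotype.
  I^A I^A → possible child types {A} ✗
  I^A I^B → possible child types {A, B} ✓
  I^A i → possible child types {O, A} ✗
  I^B I^B → possible child types {B} ✓
  I^B i → possible child types {O, B} ✓
  i i → possible child types {O} ✗

I^A I^B, I^B I^B, I^B i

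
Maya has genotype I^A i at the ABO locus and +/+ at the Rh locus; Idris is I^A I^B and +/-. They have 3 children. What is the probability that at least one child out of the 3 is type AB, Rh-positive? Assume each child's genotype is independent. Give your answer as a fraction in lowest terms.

37/64

ABO cross I^A i × I^A I^B → 1/2 A, 1/4 B, 1/4 AB.
Rh cross +/+ × +/- → 1 Rh+; so P(type AB, Rh-positive) = 1/4 × 1 = 1/4 per child.
P(none) = (3/4)^3 = 27/64; P(at least one) = 1 − 27/64 = 37/64.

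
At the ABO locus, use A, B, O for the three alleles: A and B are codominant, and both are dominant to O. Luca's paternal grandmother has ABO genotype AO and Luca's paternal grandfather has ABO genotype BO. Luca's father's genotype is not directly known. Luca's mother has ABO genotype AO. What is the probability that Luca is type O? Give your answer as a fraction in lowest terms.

Luca's father's ABO genotype from AO × BO: 1/4 AB, 1/4 AO, 1/4 BO, 1/4 OO.
Crossing each possibility with the mother AO and summing P(type O): 1/4·0 + 1/4·1/4 + 1/4·1/4 + 1/4·1/2 = 1/4.

1/4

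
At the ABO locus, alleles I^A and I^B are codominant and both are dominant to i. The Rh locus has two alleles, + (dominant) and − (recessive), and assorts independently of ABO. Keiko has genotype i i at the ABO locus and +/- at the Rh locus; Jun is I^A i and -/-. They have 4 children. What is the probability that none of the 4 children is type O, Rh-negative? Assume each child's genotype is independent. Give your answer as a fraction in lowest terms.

ABO cross i i × I^A i → 1/2 O, 1/2 A.
Rh cross +/- × -/- → 1/2 Rh+, 1/2 Rh-; so P(type O, Rh-negative) = 1/2 × 1/2 = 1/4 per child.
P(not type O, Rh-negative) = 3/4 for one child; (3/4)^4 = 81/256.

81/256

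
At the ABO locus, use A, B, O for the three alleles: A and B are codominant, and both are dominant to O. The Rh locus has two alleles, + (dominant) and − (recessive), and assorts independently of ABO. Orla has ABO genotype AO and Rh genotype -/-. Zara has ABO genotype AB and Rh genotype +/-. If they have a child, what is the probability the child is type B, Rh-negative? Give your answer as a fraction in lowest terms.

ABO cross AO × AB → offspring phenotypes: 1/2 A, 1/4 B, 1/4 AB.
Rh cross -/- × +/- → 1/2 Rh+, 1/2 Rh-.
Independent loci: P(type B, Rh-negative) = 1/4 × 1/2 = 1/8.

1/8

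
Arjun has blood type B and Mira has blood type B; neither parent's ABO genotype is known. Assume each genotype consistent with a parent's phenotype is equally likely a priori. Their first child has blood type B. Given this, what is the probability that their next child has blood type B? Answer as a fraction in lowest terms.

19/20

Possible genotypes: Arjun ∈ {BB, BO}; Mira ∈ {BB, BO}.
Weight each parental genotype pair by prior × P(type-B child):
  BB × BB: posterior weight 4/15; P(next child type B) = 1.
  BB × BO: posterior weight 4/15; P(next child type B) = 1.
  BO × BB: posterior weight 4/15; P(next child type B) = 1.
  BO × BO: posterior weight 1/5; P(next child type B) = 3/4.
Weighted sum = 19/20.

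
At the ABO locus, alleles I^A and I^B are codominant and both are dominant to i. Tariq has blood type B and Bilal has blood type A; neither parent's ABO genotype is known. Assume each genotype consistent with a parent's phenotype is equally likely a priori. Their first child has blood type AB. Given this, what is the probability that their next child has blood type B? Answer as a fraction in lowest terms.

5/36

Possible genotypes: Tariq ∈ {I^B I^B, I^B i}; Bilal ∈ {I^A I^A, I^A i}.
Weight each parental genotype pair by prior × P(type-AB child):
  I^B I^B × I^A I^A: posterior weight 4/9; P(next child type B) = 0.
  I^B I^B × I^A i: posterior weight 2/9; P(next child type B) = 1/2.
  I^B i × I^A I^A: posterior weight 2/9; P(next child type B) = 0.
  I^B i × I^A i: posterior weight 1/9; P(next child type B) = 1/4.
Weighted sum = 5/36.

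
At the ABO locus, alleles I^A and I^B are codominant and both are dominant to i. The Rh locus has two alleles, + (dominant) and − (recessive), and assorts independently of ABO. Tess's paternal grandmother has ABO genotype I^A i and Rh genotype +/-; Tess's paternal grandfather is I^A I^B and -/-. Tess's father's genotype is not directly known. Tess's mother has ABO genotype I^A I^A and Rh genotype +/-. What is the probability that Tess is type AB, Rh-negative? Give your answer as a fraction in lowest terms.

Tess's father's ABO genotype from I^A i × I^A I^B: 1/4 I^A I^A, 1/4 I^A I^B, 1/4 I^A i, 1/4 I^B i.
Crossing each possibility with the mother I^A I^A and summing P(type AB): 1/4·0 + 1/4·1/2 + 1/4·0 + 1/4·1/2 = 1/4.
Similarly for Rh via the father's Rh distribution: P(Rh-) = 3/8.
Independent loci: 1/4 × 3/8 = 3/32.

3/32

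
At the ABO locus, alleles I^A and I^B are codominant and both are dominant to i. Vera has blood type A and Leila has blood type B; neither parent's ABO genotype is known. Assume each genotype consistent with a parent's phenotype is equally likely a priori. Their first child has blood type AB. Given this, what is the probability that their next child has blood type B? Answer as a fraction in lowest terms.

Possible genotypes: Vera ∈ {I^A I^A, I^A i}; Leila ∈ {I^B I^B, I^B i}.
Weight each parental genotype pair by prior × P(type-AB child):
  I^A I^A × I^B I^B: posterior weight 4/9; P(next child type B) = 0.
  I^A I^A × I^B i: posterior weight 2/9; P(next child type B) = 0.
  I^A i × I^B I^B: posterior weight 2/9; P(next child type B) = 1/2.
  I^A i × I^B i: posterior weight 1/9; P(next child type B) = 1/4.
Weighted sum = 5/36.

5/36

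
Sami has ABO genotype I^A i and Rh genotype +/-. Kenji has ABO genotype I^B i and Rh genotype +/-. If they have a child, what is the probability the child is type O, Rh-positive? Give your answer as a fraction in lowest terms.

ABO cross I^A i × I^B i → offspring phenotypes: 1/4 O, 1/4 A, 1/4 B, 1/4 AB.
Rh cross +/- × +/- → 3/4 Rh+, 1/4 Rh-.
Independent loci: P(type O, Rh-positive) = 1/4 × 3/4 = 3/16.

3/16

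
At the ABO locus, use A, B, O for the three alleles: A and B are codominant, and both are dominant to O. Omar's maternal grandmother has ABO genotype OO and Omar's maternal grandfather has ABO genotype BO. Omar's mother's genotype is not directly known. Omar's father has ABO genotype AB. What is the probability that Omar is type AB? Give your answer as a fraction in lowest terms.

1/8

Omar's mother's ABO genotype from OO × BO: 1/2 BO, 1/2 OO.
Crossing each possibility with the father AB and summing P(type AB): 1/2·1/4 + 1/2·0 = 1/8.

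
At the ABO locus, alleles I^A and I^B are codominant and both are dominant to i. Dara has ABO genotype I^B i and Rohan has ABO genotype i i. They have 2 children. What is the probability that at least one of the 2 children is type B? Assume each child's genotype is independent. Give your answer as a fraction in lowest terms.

ABO cross I^B i × i i → 1/2 O, 1/2 B.
So P(type B) = 1/2 per child.
P(none) = (1/2)^2 = 1/4; P(at least one) = 1 − 1/4 = 3/4.

3/4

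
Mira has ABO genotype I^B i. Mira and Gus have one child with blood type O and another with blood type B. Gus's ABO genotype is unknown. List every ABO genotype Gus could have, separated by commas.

For each candidate genotype of Gus, check whether crossing it with I^B i can produce every observed child phenotype.
  I^A I^A → possible child types {A, AB} ✗
  I^A I^B → possible child types {A, B, AB} ✗
  I^A i → possible child types {O, A, B, AB} ✓
  I^B I^B → possible child types {B} ✗
  I^B i → possible child types {O, B} ✓
  i i → possible child types {O, B} ✓

I^A i, I^B i, i i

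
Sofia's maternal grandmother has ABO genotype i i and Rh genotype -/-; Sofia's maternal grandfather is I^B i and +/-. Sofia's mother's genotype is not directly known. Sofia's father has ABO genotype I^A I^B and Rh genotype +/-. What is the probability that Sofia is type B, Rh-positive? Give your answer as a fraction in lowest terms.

5/16

Sofia's mother's ABO genotype from i i × I^B i: 1/2 I^B i, 1/2 i i.
Crossing each possibility with the father I^A I^B and summing P(type B): 1/2·1/2 + 1/2·1/2 = 1/2.
Similarly for Rh via the mother's Rh distribution: P(Rh+) = 5/8.
Independent loci: 1/2 × 5/8 = 5/16.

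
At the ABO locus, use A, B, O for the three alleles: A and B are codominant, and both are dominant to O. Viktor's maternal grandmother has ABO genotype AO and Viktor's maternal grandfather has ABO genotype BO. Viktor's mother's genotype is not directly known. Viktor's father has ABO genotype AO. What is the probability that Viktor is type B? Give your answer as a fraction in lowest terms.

Viktor's mother's ABO genotype from AO × BO: 1/4 AB, 1/4 AO, 1/4 BO, 1/4 OO.
Crossing each possibility with the father AO and summing P(type B): 1/4·1/4 + 1/4·0 + 1/4·1/4 + 1/4·0 = 1/8.

1/8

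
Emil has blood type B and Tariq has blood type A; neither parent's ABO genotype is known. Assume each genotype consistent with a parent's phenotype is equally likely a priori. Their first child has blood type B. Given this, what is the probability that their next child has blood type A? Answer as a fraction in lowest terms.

Possible genotypes: Emil ∈ {BB, BO}; Tariq ∈ {AA, AO}.
Weight each parental genotype pair by prior × P(type-B child):
  BB × AO: posterior weight 2/3; P(next child type A) = 0.
  BO × AO: posterior weight 1/3; P(next child type A) = 1/4.
Weighted sum = 1/12.

1/12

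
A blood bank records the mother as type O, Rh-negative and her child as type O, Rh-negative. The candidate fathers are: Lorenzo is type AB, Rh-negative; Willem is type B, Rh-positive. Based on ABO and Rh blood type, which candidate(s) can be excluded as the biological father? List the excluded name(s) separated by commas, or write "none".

A candidate is excluded only if no genotype consistent with his phenotype could produce a type O, Rh-negative child with a type O, Rh-negative mother.
Lorenzo (type AB, Rh-): no genotype consistent with that phenotype can produce a type-O Rh- child with a type-O mother.

Lorenzo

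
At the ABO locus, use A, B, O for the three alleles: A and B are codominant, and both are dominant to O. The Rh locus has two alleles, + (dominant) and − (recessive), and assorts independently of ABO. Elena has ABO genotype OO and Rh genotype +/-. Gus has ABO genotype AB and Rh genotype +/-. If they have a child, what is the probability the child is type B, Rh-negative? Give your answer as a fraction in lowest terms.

ABO cross OO × AB → offspring phenotypes: 1/2 A, 1/2 B.
Rh cross +/- × +/- → 3/4 Rh+, 1/4 Rh-.
Independent loci: P(type B, Rh-negative) = 1/2 × 1/4 = 1/8.

1/8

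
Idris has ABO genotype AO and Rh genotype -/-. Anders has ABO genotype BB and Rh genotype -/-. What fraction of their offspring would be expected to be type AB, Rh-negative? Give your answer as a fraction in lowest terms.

1/2

ABO cross AO × BB → offspring phenotypes: 1/2 B, 1/2 AB.
Rh cross -/- × -/- → 1 Rh-.
Independent loci: P(type AB, Rh-negative) = 1/2 × 1 = 1/2.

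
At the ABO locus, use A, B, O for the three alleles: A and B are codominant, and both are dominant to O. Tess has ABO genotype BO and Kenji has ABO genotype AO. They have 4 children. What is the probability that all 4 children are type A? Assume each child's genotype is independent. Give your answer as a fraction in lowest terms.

1/256

ABO cross BO × AO → 1/4 O, 1/4 A, 1/4 B, 1/4 AB.
So P(type A) = 1/4 per child.
All 4 independent: (1/4)^4 = 1/256.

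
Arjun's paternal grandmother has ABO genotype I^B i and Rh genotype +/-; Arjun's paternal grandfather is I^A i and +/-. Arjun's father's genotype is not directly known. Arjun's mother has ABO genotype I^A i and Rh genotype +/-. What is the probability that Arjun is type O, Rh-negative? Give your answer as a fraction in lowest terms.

1/16

Arjun's father's ABO genotype from I^B i × I^A i: 1/4 I^A I^B, 1/4 I^A i, 1/4 I^B i, 1/4 i i.
Crossing each possibility with the mother I^A i and summing P(type O): 1/4·0 + 1/4·1/4 + 1/4·1/4 + 1/4·1/2 = 1/4.
Similarly for Rh via the father's Rh distribution: P(Rh-) = 1/4.
Independent loci: 1/4 × 1/4 = 1/16.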